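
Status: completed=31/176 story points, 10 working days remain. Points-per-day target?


Formula: Required rate = Remaining points / Days left
Remaining = 176 - 31 = 145 points
Required rate = 145 / 10 = 14.5 points/day

14.5 points/day


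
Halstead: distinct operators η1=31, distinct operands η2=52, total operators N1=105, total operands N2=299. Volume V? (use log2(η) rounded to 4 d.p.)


Formula: V = N * log2(η), where N = N1 + N2 and η = η1 + η2
η = 31 + 52 = 83
N = 105 + 299 = 404
log2(83) ≈ 6.3750
V = 404 * 6.3750 = 2575.50

2575.50


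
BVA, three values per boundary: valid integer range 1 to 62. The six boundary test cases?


Range: [1, 62]
Boundaries: just below min, min, min+1, max-1, max, just above max
Values: [0, 1, 2, 61, 62, 63]

[0, 1, 2, 61, 62, 63]


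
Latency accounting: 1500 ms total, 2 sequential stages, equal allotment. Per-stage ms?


Formula: per_stage = total_budget / stages
per_stage = 1500 / 2
per_stage = 750.0 ms

750.0 ms


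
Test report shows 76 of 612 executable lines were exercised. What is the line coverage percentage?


Coverage = covered / total * 100
Coverage = 76 / 612 * 100
Coverage = 12.42%

12.42%


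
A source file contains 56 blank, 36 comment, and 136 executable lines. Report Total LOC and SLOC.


Total LOC = blank + comment + code
Total LOC = 56 + 36 + 136 = 228
SLOC (source only) = code = 136

Total LOC: 228, SLOC: 136


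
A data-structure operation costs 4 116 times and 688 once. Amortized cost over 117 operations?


Formula: Amortized cost = Total cost / Operations
Total cost = (116 * 4) + (1 * 688)
Total cost = 464 + 688 = 1152
Amortized = 1152 / 117 = 9.8462

9.8462


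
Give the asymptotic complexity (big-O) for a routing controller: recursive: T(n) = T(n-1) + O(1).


Reasoning: linear recursion with constant work per frame
Complexity: O(n)

O(n)


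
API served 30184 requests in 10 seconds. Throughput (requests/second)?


Formula: throughput = requests / seconds
throughput = 30184 / 10
throughput = 3018.4 requests/second

3018.4 requests/second


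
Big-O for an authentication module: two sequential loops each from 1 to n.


Reasoning: sequential dominates: O(n) + O(n) = O(n)
Complexity: O(n)

O(n)


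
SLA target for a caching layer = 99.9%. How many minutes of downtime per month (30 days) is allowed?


Formula: allowed downtime = period * (100 - SLA) / 100
Period (month (30 days)) = 43200 minutes
Unavailability fraction = (100 - 99.9) / 100
Allowed downtime = 43200 * (100 - 99.9) / 100
Allowed downtime = 43.2 minutes

43.2 minutes


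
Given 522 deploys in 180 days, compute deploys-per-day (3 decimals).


Formula: deployments per day = releases / days
= 522 / 180
= 2.9 deploys/day
(equivalently, 20.3 deploys/week)

2.9 deploys/day


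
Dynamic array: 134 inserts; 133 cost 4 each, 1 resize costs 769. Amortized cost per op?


Formula: Amortized cost = Total cost / Operations
Total cost = (133 * 4) + (1 * 769)
Total cost = 532 + 769 = 1301
Amortized = 1301 / 134 = 9.709

9.709


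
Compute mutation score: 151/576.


Mutation score = killed / total * 100
Mutation score = 151 / 576 * 100
Mutation score = 26.22%

26.22%


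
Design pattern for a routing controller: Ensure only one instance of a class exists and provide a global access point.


This matches the Singleton pattern

Singleton


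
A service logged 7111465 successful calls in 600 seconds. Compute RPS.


Formula: throughput = requests / seconds
throughput = 7111465 / 600
throughput = 11852.44 requests/second

11852.44 requests/second


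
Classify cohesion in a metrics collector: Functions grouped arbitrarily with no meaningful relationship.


Reasoning: Worst: random grouping
Type: Coincidental cohesion

Coincidental cohesion


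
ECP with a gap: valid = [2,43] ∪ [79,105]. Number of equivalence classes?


Valid ranges: [2,43] and [79,105]
Class 1: x < 2 — invalid
Class 2: 2 ≤ x ≤ 43 — valid
Class 3: 43 < x < 79 — invalid (gap between ranges)
Class 4: 79 ≤ x ≤ 105 — valid
Class 5: x > 105 — invalid
Total equivalence classes: 5

5 equivalence classes


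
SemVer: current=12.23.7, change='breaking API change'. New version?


Current: 12.23.7
Change category: 'breaking API change' → major bump
SemVer rule: major bump → increment MAJOR, reset MINOR and PATCH to 0
New: 13.0.0

13.0.0


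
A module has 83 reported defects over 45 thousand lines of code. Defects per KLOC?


Defect density = defects / KLOC
Defect density = 83 / 45
Defect density = 1.844 defects/KLOC

1.844 defects/KLOC


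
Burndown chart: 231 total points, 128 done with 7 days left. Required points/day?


Formula: Required rate = Remaining points / Days left
Remaining = 231 - 128 = 103 points
Required rate = 103 / 7 = 14.71 points/day

14.71 points/day


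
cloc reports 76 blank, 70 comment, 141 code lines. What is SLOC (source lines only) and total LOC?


Total LOC = blank + comment + code
Total LOC = 76 + 70 + 141 = 287
SLOC (source only) = code = 141

Total LOC: 287, SLOC: 141


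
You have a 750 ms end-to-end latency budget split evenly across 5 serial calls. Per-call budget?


Formula: per_stage = total_budget / stages
per_stage = 750 / 5
per_stage = 150.0 ms

150.0 ms


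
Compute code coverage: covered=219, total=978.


Coverage = covered / total * 100
Coverage = 219 / 978 * 100
Coverage = 22.39%

22.39%


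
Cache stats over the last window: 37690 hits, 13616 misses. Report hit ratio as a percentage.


Formula: hit rate = hits / (hits + misses) * 100
hit rate = 37690 / (37690 + 13616) * 100
hit rate = 37690 / 51306 * 100
hit rate = 73.46%

73.46%


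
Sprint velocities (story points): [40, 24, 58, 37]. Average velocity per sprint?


Formula: Avg velocity = Total points / Number of sprints
Points: [40, 24, 58, 37]
Sum = 40 + 24 + 58 + 37 = 159
Avg velocity = 159 / 4 = 39.75 points/sprint

39.75 points/sprint


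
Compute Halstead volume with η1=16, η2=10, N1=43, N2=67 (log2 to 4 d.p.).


Formula: V = N * log2(η), where N = N1 + N2 and η = η1 + η2
η = 16 + 10 = 26
N = 43 + 67 = 110
log2(26) ≈ 4.7004
V = 110 * 4.7004 = 517.04

517.04


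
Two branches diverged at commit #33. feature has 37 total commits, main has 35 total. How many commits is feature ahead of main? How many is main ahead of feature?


Common ancestor: commit #33
feature commits after divergence: 37 - 33 = 4
main commits after divergence: 35 - 33 = 2
feature is 4 commits ahead of main
main is 2 commits ahead of feature

feature ahead: 4, main ahead: 2


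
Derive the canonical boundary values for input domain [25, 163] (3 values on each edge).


Range: [25, 163]
Boundaries: just below min, min, min+1, max-1, max, just above max
Values: [24, 25, 26, 162, 163, 164]

[24, 25, 26, 162, 163, 164]


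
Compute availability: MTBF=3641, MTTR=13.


Availability = MTBF / (MTBF + MTTR)
Availability = 3641 / (3641 + 13)
Availability = 3641 / 3654
Availability = 99.6442%

99.6442%


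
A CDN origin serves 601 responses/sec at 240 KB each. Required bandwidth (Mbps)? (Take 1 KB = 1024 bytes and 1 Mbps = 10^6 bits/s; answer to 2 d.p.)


Formula: Mbps = payload_bytes * RPS * 8 / 1e6
Payload per request = 240 KB = 240 * 1024 = 245760 bytes
Total bytes/sec = 245760 * 601 = 147701760
Total bits/sec = 147701760 * 8 = 1181614080
Mbps = 1181614080 / 1e6 = 1181.61

1181.61 Mbps


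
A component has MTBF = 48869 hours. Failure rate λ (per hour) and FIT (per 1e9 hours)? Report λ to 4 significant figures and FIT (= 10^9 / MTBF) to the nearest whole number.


Formula: λ = 1 / MTBF; FIT = λ × 1e9 = 1e9 / MTBF
λ = 1 / 48869 ≈ 2.046e-05 failures/hour
FIT = 1e9 / 48869 ≈ 20463 failures per 1e9 hours (nearest whole number)

λ = 2.046e-05 /h, FIT = 20463


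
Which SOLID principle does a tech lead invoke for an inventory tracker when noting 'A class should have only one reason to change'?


This describes the Single Responsibility Principle (SRP)

Single Responsibility Principle (SRP)


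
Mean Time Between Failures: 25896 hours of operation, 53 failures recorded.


Formula: MTBF = Total operating time / Number of failures
MTBF = 25896 / 53
MTBF = 488.6 hours

488.6 hours


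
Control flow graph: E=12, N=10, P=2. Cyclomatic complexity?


Formula: V(G) = E - N + 2P
V(G) = 12 - 10 + 2*2
V(G) = 2 + 4
V(G) = 6

6


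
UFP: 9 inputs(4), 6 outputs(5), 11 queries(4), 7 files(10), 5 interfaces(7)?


UFP = EI*4 + EO*5 + EQ*4 + ILF*10 + EIF*7
UFP = 9*4 + 6*5 + 11*4 + 7*10 + 5*7
UFP = 36 + 30 + 44 + 70 + 35
UFP = 215

215


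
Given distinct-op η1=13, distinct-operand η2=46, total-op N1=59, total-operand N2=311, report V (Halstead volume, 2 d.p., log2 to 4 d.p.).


Formula: V = N * log2(η), where N = N1 + N2 and η = η1 + η2
η = 13 + 46 = 59
N = 59 + 311 = 370
log2(59) ≈ 5.8826
V = 370 * 5.8826 = 2176.56

2176.56


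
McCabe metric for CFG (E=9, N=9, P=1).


Formula: V(G) = E - N + 2P
V(G) = 9 - 9 + 2*1
V(G) = 0 + 2
V(G) = 2

2


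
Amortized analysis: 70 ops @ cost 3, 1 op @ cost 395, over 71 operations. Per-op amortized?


Formula: Amortized cost = Total cost / Operations
Total cost = (70 * 3) + (1 * 395)
Total cost = 210 + 395 = 605
Amortized = 605 / 71 = 8.5211

8.5211


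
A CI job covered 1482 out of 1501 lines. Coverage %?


Coverage = covered / total * 100
Coverage = 1482 / 1501 * 100
Coverage = 98.73%

98.73%


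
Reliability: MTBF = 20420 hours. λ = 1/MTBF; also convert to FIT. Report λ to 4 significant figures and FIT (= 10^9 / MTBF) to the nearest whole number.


Formula: λ = 1 / MTBF; FIT = λ × 1e9 = 1e9 / MTBF
λ = 1 / 20420 ≈ 4.897e-05 failures/hour
FIT = 1e9 / 20420 ≈ 48972 failures per 1e9 hours (nearest whole number)

λ = 4.897e-05 /h, FIT = 48972


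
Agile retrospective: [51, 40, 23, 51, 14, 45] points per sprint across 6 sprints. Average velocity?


Formula: Avg velocity = Total points / Number of sprints
Points: [51, 40, 23, 51, 14, 45]
Sum = 51 + 40 + 23 + 51 + 14 + 45 = 224
Avg velocity = 224 / 6 = 37.33 points/sprint

37.33 points/sprint


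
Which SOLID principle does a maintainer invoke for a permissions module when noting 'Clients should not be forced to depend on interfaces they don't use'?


This describes the Interface Segregation Principle (ISP)

Interface Segregation Principle (ISP)


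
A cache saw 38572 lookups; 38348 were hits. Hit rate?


Formula: hit rate = hits / (hits + misses) * 100
hit rate = 38348 / (38348 + 224) * 100
hit rate = 38348 / 38572 * 100
hit rate = 99.42%

99.42%


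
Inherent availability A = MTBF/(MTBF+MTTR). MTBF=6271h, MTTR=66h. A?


Availability = MTBF / (MTBF + MTTR)
Availability = 6271 / (6271 + 66)
Availability = 6271 / 6337
Availability = 98.9585%

98.9585%


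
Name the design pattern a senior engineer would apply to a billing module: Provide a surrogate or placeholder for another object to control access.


This matches the Proxy pattern

Proxy


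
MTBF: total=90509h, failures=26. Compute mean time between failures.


Formula: MTBF = Total operating time / Number of failures
MTBF = 90509 / 26
MTBF = 3481.12 hours

3481.12 hours


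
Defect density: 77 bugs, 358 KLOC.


Defect density = defects / KLOC
Defect density = 77 / 358
Defect density = 0.215 defects/KLOC

0.215 defects/KLOC


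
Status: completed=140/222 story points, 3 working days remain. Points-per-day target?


Formula: Required rate = Remaining points / Days left
Remaining = 222 - 140 = 82 points
Required rate = 82 / 3 = 27.33 points/day

27.33 points/day


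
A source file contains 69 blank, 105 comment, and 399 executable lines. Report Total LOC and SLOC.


Total LOC = blank + comment + code
Total LOC = 69 + 105 + 399 = 573
SLOC (source only) = code = 399

Total LOC: 573, SLOC: 399


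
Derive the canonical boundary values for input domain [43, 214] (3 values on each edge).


Range: [43, 214]
Boundaries: just below min, min, min+1, max-1, max, just above max
Values: [42, 43, 44, 213, 214, 215]

[42, 43, 44, 213, 214, 215]


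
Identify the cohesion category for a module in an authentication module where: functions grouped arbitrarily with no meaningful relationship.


Reasoning: Worst: random grouping
Type: Coincidental cohesion

Coincidental cohesion


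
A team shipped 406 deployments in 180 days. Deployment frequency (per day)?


Formula: deployments per day = releases / days
= 406 / 180
= 2.256 deploys/day
(equivalently, 15.79 deploys/week)

2.256 deploys/day


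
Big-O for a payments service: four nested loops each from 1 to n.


Reasoning: four levels of nesting
Complexity: O(n^4)

O(n^4)


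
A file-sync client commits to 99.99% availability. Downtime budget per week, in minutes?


Formula: allowed downtime = period * (100 - SLA) / 100
Period (week) = 10080 minutes
Unavailability fraction = (100 - 99.99) / 100
Allowed downtime = 10080 * (100 - 99.99) / 100
Allowed downtime = 1.008 minutes

1.008 minutes


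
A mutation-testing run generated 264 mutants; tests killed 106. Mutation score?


Mutation score = killed / total * 100
Mutation score = 106 / 264 * 100
Mutation score = 40.15%

40.15%


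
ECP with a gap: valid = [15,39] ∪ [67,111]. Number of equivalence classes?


Valid ranges: [15,39] and [67,111]
Class 1: x < 15 — invalid
Class 2: 15 ≤ x ≤ 39 — valid
Class 3: 39 < x < 67 — invalid (gap between ranges)
Class 4: 67 ≤ x ≤ 111 — valid
Class 5: x > 111 — invalid
Total equivalence classes: 5

5 equivalence classes


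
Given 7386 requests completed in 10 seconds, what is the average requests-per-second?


Formula: throughput = requests / seconds
throughput = 7386 / 10
throughput = 738.6 requests/second

738.6 requests/second


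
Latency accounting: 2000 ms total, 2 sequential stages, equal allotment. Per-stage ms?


Formula: per_stage = total_budget / stages
per_stage = 2000 / 2
per_stage = 1000.0 ms

1000.0 ms


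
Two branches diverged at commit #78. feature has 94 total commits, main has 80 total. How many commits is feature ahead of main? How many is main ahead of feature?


Common ancestor: commit #78
feature commits after divergence: 94 - 78 = 16
main commits after divergence: 80 - 78 = 2
feature is 16 commits ahead of main
main is 2 commits ahead of feature

feature ahead: 16, main ahead: 2


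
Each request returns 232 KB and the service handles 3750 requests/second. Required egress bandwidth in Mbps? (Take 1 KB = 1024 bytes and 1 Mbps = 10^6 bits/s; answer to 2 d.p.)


Formula: Mbps = payload_bytes * RPS * 8 / 1e6
Payload per request = 232 KB = 232 * 1024 = 237568 bytes
Total bytes/sec = 237568 * 3750 = 890880000
Total bits/sec = 890880000 * 8 = 7127040000
Mbps = 7127040000 / 1e6 = 7127.04

7127.04 Mbps


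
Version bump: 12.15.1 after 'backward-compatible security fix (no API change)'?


Current: 12.15.1
Change category: 'backward-compatible security fix (no API change)' → patch bump
SemVer rule: patch bump → increment PATCH (MAJOR and MINOR unchanged)
New: 12.15.2

12.15.2


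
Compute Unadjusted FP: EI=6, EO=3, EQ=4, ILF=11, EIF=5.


UFP = EI*4 + EO*5 + EQ*4 + ILF*10 + EIF*7
UFP = 6*4 + 3*5 + 4*4 + 11*10 + 5*7
UFP = 24 + 15 + 16 + 110 + 35
UFP = 200

200


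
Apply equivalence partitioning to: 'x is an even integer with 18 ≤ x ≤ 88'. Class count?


Constraint: even integers in [18, 88]
Class 1: x < 18 — out-of-range invalid
Class 2: x in [18,88] but odd — wrong type invalid
Class 3: x in [18,88] and even — valid
Class 4: x > 88 — out-of-range invalid
Total equivalence classes: 4

4 equivalence classes


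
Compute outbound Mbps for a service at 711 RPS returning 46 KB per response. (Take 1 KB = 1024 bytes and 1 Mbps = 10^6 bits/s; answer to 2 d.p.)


Formula: Mbps = payload_bytes * RPS * 8 / 1e6
Payload per request = 46 KB = 46 * 1024 = 47104 bytes
Total bytes/sec = 47104 * 711 = 33490944
Total bits/sec = 33490944 * 8 = 267927552
Mbps = 267927552 / 1e6 = 267.93

267.93 Mbps


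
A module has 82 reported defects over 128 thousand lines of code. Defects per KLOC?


Defect density = defects / KLOC
Defect density = 82 / 128
Defect density = 0.641 defects/KLOC

0.641 defects/KLOC


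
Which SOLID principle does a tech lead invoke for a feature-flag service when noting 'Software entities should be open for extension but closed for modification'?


This describes the Open/Closed Principle (OCP)

Open/Closed Principle (OCP)


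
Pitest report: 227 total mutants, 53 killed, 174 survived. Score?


Mutation score = killed / total * 100
Mutation score = 53 / 227 * 100
Mutation score = 23.35%

23.35%


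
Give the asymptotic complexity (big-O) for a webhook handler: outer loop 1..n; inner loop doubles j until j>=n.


Reasoning: linear outer times logarithmic inner
Complexity: O(n log n)

O(n log n)


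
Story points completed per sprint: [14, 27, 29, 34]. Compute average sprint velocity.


Formula: Avg velocity = Total points / Number of sprints
Points: [14, 27, 29, 34]
Sum = 14 + 27 + 29 + 34 = 104
Avg velocity = 104 / 4 = 26.0 points/sprint

26.0 points/sprint


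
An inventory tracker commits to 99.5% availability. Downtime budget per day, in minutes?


Formula: allowed downtime = period * (100 - SLA) / 100
Period (day) = 1440 minutes
Unavailability fraction = (100 - 99.5) / 100
Allowed downtime = 1440 * (100 - 99.5) / 100
Allowed downtime = 7.2 minutes

7.2 minutes


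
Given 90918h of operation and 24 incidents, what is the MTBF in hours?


Formula: MTBF = Total operating time / Number of failures
MTBF = 90918 / 24
MTBF = 3788.25 hours

3788.25 hours


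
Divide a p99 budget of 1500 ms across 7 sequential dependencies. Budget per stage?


Formula: per_stage = total_budget / stages
per_stage = 1500 / 7
per_stage = 214.29 ms

214.29 ms


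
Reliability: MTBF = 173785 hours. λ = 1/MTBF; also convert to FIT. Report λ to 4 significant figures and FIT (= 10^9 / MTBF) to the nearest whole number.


Formula: λ = 1 / MTBF; FIT = λ × 1e9 = 1e9 / MTBF
λ = 1 / 173785 ≈ 5.754e-06 failures/hour
FIT = 1e9 / 173785 ≈ 5754 failures per 1e9 hours (nearest whole number)

λ = 5.754e-06 /h, FIT = 5754


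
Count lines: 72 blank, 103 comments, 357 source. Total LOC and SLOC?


Total LOC = blank + comment + code
Total LOC = 72 + 103 + 357 = 532
SLOC (source only) = code = 357

Total LOC: 532, SLOC: 357


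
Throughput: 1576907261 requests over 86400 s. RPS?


Formula: throughput = requests / seconds
throughput = 1576907261 / 86400
throughput = 18251.24 requests/second

18251.24 requests/second


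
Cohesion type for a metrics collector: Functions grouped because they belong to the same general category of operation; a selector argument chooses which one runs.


Reasoning: Grouped by category of activity, not by data or sequence
Type: Logical cohesion

Logical cohesion


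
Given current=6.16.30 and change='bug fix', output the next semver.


Current: 6.16.30
Change category: 'bug fix' → patch bump
SemVer rule: patch bump → increment PATCH (MAJOR and MINOR unchanged)
New: 6.16.31

6.16.31


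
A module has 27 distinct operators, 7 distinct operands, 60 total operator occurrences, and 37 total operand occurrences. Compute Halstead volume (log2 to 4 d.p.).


Formula: V = N * log2(η), where N = N1 + N2 and η = η1 + η2
η = 27 + 7 = 34
N = 60 + 37 = 97
log2(34) ≈ 5.0875
V = 97 * 5.0875 = 493.49

493.49


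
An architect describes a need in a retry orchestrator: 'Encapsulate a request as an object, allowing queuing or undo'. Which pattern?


This matches the Command pattern

Command


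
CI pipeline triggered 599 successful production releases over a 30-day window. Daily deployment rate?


Formula: deployments per day = releases / days
= 599 / 30
= 19.967 deploys/day
(equivalently, 139.77 deploys/week)

19.967 deploys/day


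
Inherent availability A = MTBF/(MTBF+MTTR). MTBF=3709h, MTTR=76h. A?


Availability = MTBF / (MTBF + MTTR)
Availability = 3709 / (3709 + 76)
Availability = 3709 / 3785
Availability = 97.9921%

97.9921%


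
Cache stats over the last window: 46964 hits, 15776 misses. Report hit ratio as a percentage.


Formula: hit rate = hits / (hits + misses) * 100
hit rate = 46964 / (46964 + 15776) * 100
hit rate = 46964 / 62740 * 100
hit rate = 74.85%

74.85%


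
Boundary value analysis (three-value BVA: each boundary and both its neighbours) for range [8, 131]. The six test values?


Range: [8, 131]
Boundaries: just below min, min, min+1, max-1, max, just above max
Values: [7, 8, 9, 130, 131, 132]

[7, 8, 9, 130, 131, 132]


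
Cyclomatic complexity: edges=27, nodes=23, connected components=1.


Formula: V(G) = E - N + 2P
V(G) = 27 - 23 + 2*1
V(G) = 4 + 2
V(G) = 6

6


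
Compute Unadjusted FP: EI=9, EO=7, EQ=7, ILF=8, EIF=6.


UFP = EI*4 + EO*5 + EQ*4 + ILF*10 + EIF*7
UFP = 9*4 + 7*5 + 7*4 + 8*10 + 6*7
UFP = 36 + 35 + 28 + 80 + 42
UFP = 221

221


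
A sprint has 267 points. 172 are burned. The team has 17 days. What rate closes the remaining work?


Formula: Required rate = Remaining points / Days left
Remaining = 267 - 172 = 95 points
Required rate = 95 / 17 = 5.59 points/day

5.59 points/day


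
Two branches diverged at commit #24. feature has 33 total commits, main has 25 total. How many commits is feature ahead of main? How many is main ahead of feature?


Common ancestor: commit #24
feature commits after divergence: 33 - 24 = 9
main commits after divergence: 25 - 24 = 1
feature is 9 commits ahead of main
main is 1 commits ahead of feature

feature ahead: 9, main ahead: 1


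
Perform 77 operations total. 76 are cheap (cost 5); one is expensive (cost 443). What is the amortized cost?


Formula: Amortized cost = Total cost / Operations
Total cost = (76 * 5) + (1 * 443)
Total cost = 380 + 443 = 823
Amortized = 823 / 77 = 10.6883

10.6883


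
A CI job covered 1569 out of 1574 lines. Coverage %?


Coverage = covered / total * 100
Coverage = 1569 / 1574 * 100
Coverage = 99.68%

99.68%


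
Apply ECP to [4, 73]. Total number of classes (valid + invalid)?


Valid range: [4, 73]
Class 1: x < 4 — invalid
Class 2: 4 ≤ x ≤ 73 — valid
Class 3: x > 73 — invalid
Total equivalence classes: 3

3 equivalence classes


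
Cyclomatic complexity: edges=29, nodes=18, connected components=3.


Formula: V(G) = E - N + 2P
V(G) = 29 - 18 + 2*3
V(G) = 11 + 6
V(G) = 17

17


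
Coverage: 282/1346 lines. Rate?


Coverage = covered / total * 100
Coverage = 282 / 1346 * 100
Coverage = 20.95%

20.95%


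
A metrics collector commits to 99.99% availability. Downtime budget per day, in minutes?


Formula: allowed downtime = period * (100 - SLA) / 100
Period (day) = 1440 minutes
Unavailability fraction = (100 - 99.99) / 100
Allowed downtime = 1440 * (100 - 99.99) / 100
Allowed downtime = 0.144 minutes

0.144 minutes


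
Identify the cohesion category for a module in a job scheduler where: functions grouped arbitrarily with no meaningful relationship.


Reasoning: Worst: random grouping
Type: Coincidental cohesion

Coincidental cohesion


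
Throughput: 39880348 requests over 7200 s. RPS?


Formula: throughput = requests / seconds
throughput = 39880348 / 7200
throughput = 5538.94 requests/second

5538.94 requests/second


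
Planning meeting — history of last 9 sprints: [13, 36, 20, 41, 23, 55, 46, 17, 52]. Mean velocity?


Formula: Avg velocity = Total points / Number of sprints
Points: [13, 36, 20, 41, 23, 55, 46, 17, 52]
Sum = 13 + 36 + 20 + 41 + 23 + 55 + 46 + 17 + 52 = 303
Avg velocity = 303 / 9 = 33.67 points/sprint

33.67 points/sprint


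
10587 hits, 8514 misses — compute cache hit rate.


Formula: hit rate = hits / (hits + misses) * 100
hit rate = 10587 / (10587 + 8514) * 100
hit rate = 10587 / 19101 * 100
hit rate = 55.43%

55.43%


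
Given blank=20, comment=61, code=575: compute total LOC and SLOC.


Total LOC = blank + comment + code
Total LOC = 20 + 61 + 575 = 656
SLOC (source only) = code = 575

Total LOC: 656, SLOC: 575


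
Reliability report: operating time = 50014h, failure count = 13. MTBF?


Formula: MTBF = Total operating time / Number of failures
MTBF = 50014 / 13
MTBF = 3847.23 hours

3847.23 hours


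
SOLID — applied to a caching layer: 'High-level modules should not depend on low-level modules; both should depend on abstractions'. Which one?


This describes the Dependency Inversion Principle (DIP)

Dependency Inversion Principle (DIP)


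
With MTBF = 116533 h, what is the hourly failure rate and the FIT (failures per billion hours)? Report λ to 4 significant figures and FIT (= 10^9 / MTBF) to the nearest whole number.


Formula: λ = 1 / MTBF; FIT = λ × 1e9 = 1e9 / MTBF
λ = 1 / 116533 ≈ 8.581e-06 failures/hour
FIT = 1e9 / 116533 ≈ 8581 failures per 1e9 hours (nearest whole number)

λ = 8.581e-06 /h, FIT = 8581


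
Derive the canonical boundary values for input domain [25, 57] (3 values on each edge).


Range: [25, 57]
Boundaries: just below min, min, min+1, max-1, max, just above max
Values: [24, 25, 26, 56, 57, 58]

[24, 25, 26, 56, 57, 58]


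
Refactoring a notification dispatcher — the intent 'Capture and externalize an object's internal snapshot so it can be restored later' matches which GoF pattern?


This matches the Memento pattern

Memento


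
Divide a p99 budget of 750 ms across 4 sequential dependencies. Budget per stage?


Formula: per_stage = total_budget / stages
per_stage = 750 / 4
per_stage = 187.5 ms

187.5 ms


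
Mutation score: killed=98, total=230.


Mutation score = killed / total * 100
Mutation score = 98 / 230 * 100
Mutation score = 42.61%

42.61%


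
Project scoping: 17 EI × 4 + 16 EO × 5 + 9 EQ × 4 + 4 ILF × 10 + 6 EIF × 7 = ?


UFP = EI*4 + EO*5 + EQ*4 + ILF*10 + EIF*7
UFP = 17*4 + 16*5 + 9*4 + 4*10 + 6*7
UFP = 68 + 80 + 36 + 40 + 42
UFP = 266

266


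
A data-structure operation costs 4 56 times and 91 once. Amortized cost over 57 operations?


Formula: Amortized cost = Total cost / Operations
Total cost = (56 * 4) + (1 * 91)
Total cost = 224 + 91 = 315
Amortized = 315 / 57 = 5.5263

5.5263


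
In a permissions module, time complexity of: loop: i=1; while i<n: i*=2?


Reasoning: i doubles each step so iterations are log2(n)
Complexity: O(log n)

O(log n)


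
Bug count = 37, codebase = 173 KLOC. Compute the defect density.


Defect density = defects / KLOC
Defect density = 37 / 173
Defect density = 0.214 defects/KLOC

0.214 defects/KLOC


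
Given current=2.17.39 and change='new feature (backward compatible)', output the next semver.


Current: 2.17.39
Change category: 'new feature (backward compatible)' → minor bump
SemVer rule: minor bump → increment MINOR, reset PATCH to 0 (MAJOR unchanged)
New: 2.18.0

2.18.0


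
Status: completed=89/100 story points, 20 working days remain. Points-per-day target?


Formula: Required rate = Remaining points / Days left
Remaining = 100 - 89 = 11 points
Required rate = 11 / 20 = 0.55 points/day

0.55 points/day


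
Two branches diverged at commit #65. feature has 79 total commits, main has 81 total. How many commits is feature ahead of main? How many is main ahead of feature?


Common ancestor: commit #65
feature commits after divergence: 79 - 65 = 14
main commits after divergence: 81 - 65 = 16
feature is 14 commits ahead of main
main is 16 commits ahead of feature

feature ahead: 14, main ahead: 16


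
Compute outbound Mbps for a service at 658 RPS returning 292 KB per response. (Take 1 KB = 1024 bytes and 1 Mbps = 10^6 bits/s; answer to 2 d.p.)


Formula: Mbps = payload_bytes * RPS * 8 / 1e6
Payload per request = 292 KB = 292 * 1024 = 299008 bytes
Total bytes/sec = 299008 * 658 = 196747264
Total bits/sec = 196747264 * 8 = 1573978112
Mbps = 1573978112 / 1e6 = 1573.98

1573.98 Mbps


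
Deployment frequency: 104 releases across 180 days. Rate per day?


Formula: deployments per day = releases / days
= 104 / 180
= 0.578 deploys/day
(equivalently, 4.04 deploys/week)

0.578 deploys/day


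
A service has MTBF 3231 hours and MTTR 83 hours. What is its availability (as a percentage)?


Availability = MTBF / (MTBF + MTTR)
Availability = 3231 / (3231 + 83)
Availability = 3231 / 3314
Availability = 97.4955%

97.4955%


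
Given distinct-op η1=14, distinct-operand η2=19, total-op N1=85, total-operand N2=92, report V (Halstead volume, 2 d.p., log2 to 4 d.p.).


Formula: V = N * log2(η), where N = N1 + N2 and η = η1 + η2
η = 14 + 19 = 33
N = 85 + 92 = 177
log2(33) ≈ 5.0444
V = 177 * 5.0444 = 892.86

892.86


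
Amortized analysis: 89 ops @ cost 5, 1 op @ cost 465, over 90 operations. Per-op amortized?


Formula: Amortized cost = Total cost / Operations
Total cost = (89 * 5) + (1 * 465)
Total cost = 445 + 465 = 910
Amortized = 910 / 90 = 10.1111

10.1111


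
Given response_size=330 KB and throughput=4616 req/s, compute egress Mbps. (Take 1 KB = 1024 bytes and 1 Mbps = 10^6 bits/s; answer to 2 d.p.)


Formula: Mbps = payload_bytes * RPS * 8 / 1e6
Payload per request = 330 KB = 330 * 1024 = 337920 bytes
Total bytes/sec = 337920 * 4616 = 1559838720
Total bits/sec = 1559838720 * 8 = 12478709760
Mbps = 12478709760 / 1e6 = 12478.71

12478.71 Mbps


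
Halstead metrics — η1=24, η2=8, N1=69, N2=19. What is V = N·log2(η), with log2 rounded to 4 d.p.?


Formula: V = N * log2(η), where N = N1 + N2 and η = η1 + η2
η = 24 + 8 = 32
N = 69 + 19 = 88
log2(32) ≈ 5.0000
V = 88 * 5.0000 = 440.00

440.00


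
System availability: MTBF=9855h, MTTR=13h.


Availability = MTBF / (MTBF + MTTR)
Availability = 9855 / (9855 + 13)
Availability = 9855 / 9868
Availability = 99.8683%

99.8683%


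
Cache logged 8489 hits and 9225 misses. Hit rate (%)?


Formula: hit rate = hits / (hits + misses) * 100
hit rate = 8489 / (8489 + 9225) * 100
hit rate = 8489 / 17714 * 100
hit rate = 47.92%

47.92%


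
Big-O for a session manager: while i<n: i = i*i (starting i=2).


Reasoning: squaring drives double-exponential growth; iterations ~ log log n
Complexity: O(log log n)

O(log log n)


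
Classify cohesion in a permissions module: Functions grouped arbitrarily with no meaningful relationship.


Reasoning: Worst: random grouping
Type: Coincidental cohesion

Coincidental cohesion


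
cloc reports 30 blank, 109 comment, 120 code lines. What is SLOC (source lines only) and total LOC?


Total LOC = blank + comment + code
Total LOC = 30 + 109 + 120 = 259
SLOC (source only) = code = 120

Total LOC: 259, SLOC: 120


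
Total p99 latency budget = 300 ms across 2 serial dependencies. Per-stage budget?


Formula: per_stage = total_budget / stages
per_stage = 300 / 2
per_stage = 150.0 ms

150.0 ms


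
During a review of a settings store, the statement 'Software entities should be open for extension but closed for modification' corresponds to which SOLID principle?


This describes the Open/Closed Principle (OCP)

Open/Closed Principle (OCP)


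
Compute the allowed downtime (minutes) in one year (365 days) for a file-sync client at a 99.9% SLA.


Formula: allowed downtime = period * (100 - SLA) / 100
Period (year (365 days)) = 525600 minutes
Unavailability fraction = (100 - 99.9) / 100
Allowed downtime = 525600 * (100 - 99.9) / 100
Allowed downtime = 525.6 minutes

525.6 minutes


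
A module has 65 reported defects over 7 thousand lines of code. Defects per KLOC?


Defect density = defects / KLOC
Defect density = 65 / 7
Defect density = 9.286 defects/KLOC

9.286 defects/KLOC


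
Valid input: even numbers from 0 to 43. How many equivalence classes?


Constraint: even integers in [0, 43]
Class 1: x < 0 — out-of-range invalid
Class 2: x in [0,43] but odd — wrong type invalid
Class 3: x in [0,43] and even — valid
Class 4: x > 43 — out-of-range invalid
Total equivalence classes: 4

4 equivalence classes


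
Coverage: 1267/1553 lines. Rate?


Coverage = covered / total * 100
Coverage = 1267 / 1553 * 100
Coverage = 81.58%

81.58%


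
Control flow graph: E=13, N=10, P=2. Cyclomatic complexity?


Formula: V(G) = E - N + 2P
V(G) = 13 - 10 + 2*2
V(G) = 3 + 4
V(G) = 7

7


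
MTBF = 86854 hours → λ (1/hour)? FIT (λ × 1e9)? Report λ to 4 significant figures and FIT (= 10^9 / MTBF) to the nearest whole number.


Formula: λ = 1 / MTBF; FIT = λ × 1e9 = 1e9 / MTBF
λ = 1 / 86854 ≈ 1.151e-05 failures/hour
FIT = 1e9 / 86854 ≈ 11514 failures per 1e9 hours (nearest whole number)

λ = 1.151e-05 /h, FIT = 11514


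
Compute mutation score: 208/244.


Mutation score = killed / total * 100
Mutation score = 208 / 244 * 100
Mutation score = 85.25%

85.25%


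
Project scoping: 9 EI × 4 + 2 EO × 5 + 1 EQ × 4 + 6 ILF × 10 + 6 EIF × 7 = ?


UFP = EI*4 + EO*5 + EQ*4 + ILF*10 + EIF*7
UFP = 9*4 + 2*5 + 1*4 + 6*10 + 6*7
UFP = 36 + 10 + 4 + 60 + 42
UFP = 152

152


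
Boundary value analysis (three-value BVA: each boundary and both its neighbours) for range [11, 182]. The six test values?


Range: [11, 182]
Boundaries: just below min, min, min+1, max-1, max, just above max
Values: [10, 11, 12, 181, 182, 183]

[10, 11, 12, 181, 182, 183]


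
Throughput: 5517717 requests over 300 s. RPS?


Formula: throughput = requests / seconds
throughput = 5517717 / 300
throughput = 18392.39 requests/second

18392.39 requests/second


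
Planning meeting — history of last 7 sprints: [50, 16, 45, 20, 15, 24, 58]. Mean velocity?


Formula: Avg velocity = Total points / Number of sprints
Points: [50, 16, 45, 20, 15, 24, 58]
Sum = 50 + 16 + 45 + 20 + 15 + 24 + 58 = 228
Avg velocity = 228 / 7 = 32.57 points/sprint

32.57 points/sprint


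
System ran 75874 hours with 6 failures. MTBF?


Formula: MTBF = Total operating time / Number of failures
MTBF = 75874 / 6
MTBF = 12645.67 hours

12645.67 hours


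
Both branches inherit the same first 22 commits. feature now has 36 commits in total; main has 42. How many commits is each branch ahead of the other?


Common ancestor: commit #22
feature commits after divergence: 36 - 22 = 14
main commits after divergence: 42 - 22 = 20
feature is 14 commits ahead of main
main is 20 commits ahead of feature

feature ahead: 14, main ahead: 20


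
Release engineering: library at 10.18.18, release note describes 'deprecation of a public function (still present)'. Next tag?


Current: 10.18.18
Change category: 'deprecation of a public function (still present)' → minor bump
SemVer rule: minor bump → increment MINOR, reset PATCH to 0 (MAJOR unchanged)
New: 10.19.0

10.19.0


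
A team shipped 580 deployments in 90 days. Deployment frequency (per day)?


Formula: deployments per day = releases / days
= 580 / 90
= 6.444 deploys/day
(equivalently, 45.11 deploys/week)

6.444 deploys/day


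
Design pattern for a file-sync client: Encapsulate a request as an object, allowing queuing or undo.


This matches the Command pattern

Command


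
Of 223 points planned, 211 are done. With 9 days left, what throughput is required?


Formula: Required rate = Remaining points / Days left
Remaining = 223 - 211 = 12 points
Required rate = 12 / 9 = 1.33 points/day

1.33 points/day


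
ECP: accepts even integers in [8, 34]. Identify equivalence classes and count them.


Constraint: even integers in [8, 34]
Class 1: x < 8 — out-of-range invalid
Class 2: x in [8,34] but odd — wrong type invalid
Class 3: x in [8,34] and even — valid
Class 4: x > 34 — out-of-range invalid
Total equivalence classes: 4

4 equivalence classes


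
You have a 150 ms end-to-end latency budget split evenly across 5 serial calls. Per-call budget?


Formula: per_stage = total_budget / stages
per_stage = 150 / 5
per_stage = 30.0 ms

30.0 ms


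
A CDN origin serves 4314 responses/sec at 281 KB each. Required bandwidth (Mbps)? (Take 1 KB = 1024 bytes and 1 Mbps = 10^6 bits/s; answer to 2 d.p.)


Formula: Mbps = payload_bytes * RPS * 8 / 1e6
Payload per request = 281 KB = 281 * 1024 = 287744 bytes
Total bytes/sec = 287744 * 4314 = 1241327616
Total bits/sec = 1241327616 * 8 = 9930620928
Mbps = 9930620928 / 1e6 = 9930.62

9930.62 Mbps


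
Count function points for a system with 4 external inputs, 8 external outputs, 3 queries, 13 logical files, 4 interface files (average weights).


UFP = EI*4 + EO*5 + EQ*4 + ILF*10 + EIF*7
UFP = 4*4 + 8*5 + 3*4 + 13*10 + 4*7
UFP = 16 + 40 + 12 + 130 + 28
UFP = 226

226


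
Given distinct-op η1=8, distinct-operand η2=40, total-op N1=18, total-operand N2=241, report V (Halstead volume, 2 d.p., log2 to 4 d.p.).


Formula: V = N * log2(η), where N = N1 + N2 and η = η1 + η2
η = 8 + 40 = 48
N = 18 + 241 = 259
log2(48) ≈ 5.5850
V = 259 * 5.5850 = 1446.52

1446.52


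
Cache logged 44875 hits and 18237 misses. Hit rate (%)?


Formula: hit rate = hits / (hits + misses) * 100
hit rate = 44875 / (44875 + 18237) * 100
hit rate = 44875 / 63112 * 100
hit rate = 71.1%

71.1%


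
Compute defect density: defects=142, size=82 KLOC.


Defect density = defects / KLOC
Defect density = 142 / 82
Defect density = 1.732 defects/KLOC

1.732 defects/KLOC


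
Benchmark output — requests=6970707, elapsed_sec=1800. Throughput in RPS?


Formula: throughput = requests / seconds
throughput = 6970707 / 1800
throughput = 3872.62 requests/second

3872.62 requests/second


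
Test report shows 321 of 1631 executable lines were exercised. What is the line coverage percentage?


Coverage = covered / total * 100
Coverage = 321 / 1631 * 100
Coverage = 19.68%

19.68%


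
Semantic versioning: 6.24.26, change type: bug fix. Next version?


Current: 6.24.26
Change category: 'bug fix' → patch bump
SemVer rule: patch bump → increment PATCH (MAJOR and MINOR unchanged)
New: 6.24.27

6.24.27


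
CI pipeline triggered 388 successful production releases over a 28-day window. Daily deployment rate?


Formula: deployments per day = releases / days
= 388 / 28
= 13.857 deploys/day
(equivalently, 97.0 deploys/week)

13.857 deploys/day


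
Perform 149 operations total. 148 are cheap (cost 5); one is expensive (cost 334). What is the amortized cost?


Formula: Amortized cost = Total cost / Operations
Total cost = (148 * 5) + (1 * 334)
Total cost = 740 + 334 = 1074
Amortized = 1074 / 149 = 7.2081

7.2081


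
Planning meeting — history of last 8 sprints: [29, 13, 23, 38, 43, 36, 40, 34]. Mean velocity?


Formula: Avg velocity = Total points / Number of sprints
Points: [29, 13, 23, 38, 43, 36, 40, 34]
Sum = 29 + 13 + 23 + 38 + 43 + 36 + 40 + 34 = 256
Avg velocity = 256 / 8 = 32.0 points/sprint

32.0 points/sprint


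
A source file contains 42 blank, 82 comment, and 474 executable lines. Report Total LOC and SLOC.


Total LOC = blank + comment + code
Total LOC = 42 + 82 + 474 = 598
SLOC (source only) = code = 474

Total LOC: 598, SLOC: 474


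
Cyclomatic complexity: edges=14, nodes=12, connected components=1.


Formula: V(G) = E - N + 2P
V(G) = 14 - 12 + 2*1
V(G) = 2 + 2
V(G) = 4

4


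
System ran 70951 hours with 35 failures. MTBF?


Formula: MTBF = Total operating time / Number of failures
MTBF = 70951 / 35
MTBF = 2027.17 hours

2027.17 hours


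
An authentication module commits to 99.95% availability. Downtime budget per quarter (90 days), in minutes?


Formula: allowed downtime = period * (100 - SLA) / 100
Period (quarter (90 days)) = 129600 minutes
Unavailability fraction = (100 - 99.95) / 100
Allowed downtime = 129600 * (100 - 99.95) / 100
Allowed downtime = 64.8 minutes

64.8 minutes


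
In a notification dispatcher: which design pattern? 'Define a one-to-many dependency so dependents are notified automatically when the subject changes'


This matches the Observer pattern

Observer
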